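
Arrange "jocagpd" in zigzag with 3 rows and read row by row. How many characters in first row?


Zigzag "jocagpd" into 3 rows:
Placing characters:
  'j' => row 0
  'o' => row 1
  'c' => row 2
  'a' => row 1
  'g' => row 0
  'p' => row 1
  'd' => row 2
Rows:
  Row 0: "jg"
  Row 1: "oap"
  Row 2: "cd"
First row length: 2

2


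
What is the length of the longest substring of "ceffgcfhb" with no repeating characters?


Input: "ceffgcfhb"
Sliding window (track last position of each char):
  Position 0 ('c'): window [0,0] length 1 -- new best
  Position 1 ('e'): window [0,1] length 2 -- new best
  Position 2 ('f'): window [0,2] length 3 -- new best
  Position 3 ('f'): repeat (last at 2), move window start to 3
  Position 3 ('f'): window [3,3] length 1
  Position 4 ('g'): window [3,4] length 2
  Position 5 ('c'): window [3,5] length 3
  Position 6 ('f'): repeat (last at 3), move window start to 4
  Position 6 ('f'): window [4,6] length 3
  Position 7 ('h'): window [4,7] length 4 -- new best
  Position 8 ('b'): window [4,8] length 5 -- new best
Longest substring with no repeats: "gcfhb" with length 5

5


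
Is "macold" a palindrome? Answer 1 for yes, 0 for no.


Input: macold
Reversed: dlocam
  Compare pos 0 ('m') with pos 5 ('d'): MISMATCH
  Compare pos 1 ('a') with pos 4 ('l'): MISMATCH
  Compare pos 2 ('c') with pos 3 ('o'): MISMATCH
Result: not a palindrome

0


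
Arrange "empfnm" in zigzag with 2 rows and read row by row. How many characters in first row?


Zigzag "empfnm" into 2 rows:
Placing characters:
  'e' => row 0
  'm' => row 1
  'p' => row 0
  'f' => row 1
  'n' => row 0
  'm' => row 1
Rows:
  Row 0: "epn"
  Row 1: "mfm"
First row length: 3

3


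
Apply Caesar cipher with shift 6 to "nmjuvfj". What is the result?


Caesar cipher: shift "nmjuvfj" by 6
  'n' (pos 13) + 6 = pos 19 = 't'
  'm' (pos 12) + 6 = pos 18 = 's'
  'j' (pos 9) + 6 = pos 15 = 'p'
  'u' (pos 20) + 6 = pos 0 = 'a'
  'v' (pos 21) + 6 = pos 1 = 'b'
  'f' (pos 5) + 6 = pos 11 = 'l'
  'j' (pos 9) + 6 = pos 15 = 'p'
Result: tspablp

tspablp


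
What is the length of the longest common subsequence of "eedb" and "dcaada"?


LCS of "eedb" and "dcaada"
DP table:
           d    c    a    a    d    a
      0    0    0    0    0    0    0
  e   0    0    0    0    0    0    0
  e   0    0    0    0    0    0    0
  d   0    1    1    1    1    1    1
  b   0    1    1    1    1    1    1
LCS length = dp[4][6] = 1

1


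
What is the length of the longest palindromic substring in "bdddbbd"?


Input: "bdddbbd"
Checking substrings for palindromes:
  [0:5] "bdddb" (len 5) => palindrome
  [3:7] "dbbd" (len 4) => palindrome
  [1:4] "ddd" (len 3) => palindrome
  [1:3] "dd" (len 2) => palindrome
  [2:4] "dd" (len 2) => palindrome
  [4:6] "bb" (len 2) => palindrome
Longest palindromic substring: "bdddb" with length 5

5


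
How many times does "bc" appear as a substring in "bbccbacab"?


Searching for "bc" in "bbccbacab"
Scanning each position:
  Position 0: "bb" => no
  Position 1: "bc" => MATCH
  Position 2: "cc" => no
  Position 3: "cb" => no
  Position 4: "ba" => no
  Position 5: "ac" => no
  Position 6: "ca" => no
  Position 7: "ab" => no
Total occurrences: 1

1


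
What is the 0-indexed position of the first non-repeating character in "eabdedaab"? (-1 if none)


Input: eabdedaab
Character frequencies:
  'a': 3
  'b': 2
  'd': 2
  'e': 2
Scanning left to right for freq == 1:
  Position 0 ('e'): freq=2, skip
  Position 1 ('a'): freq=3, skip
  Position 2 ('b'): freq=2, skip
  Position 3 ('d'): freq=2, skip
  Position 4 ('e'): freq=2, skip
  Position 5 ('d'): freq=2, skip
  Position 6 ('a'): freq=3, skip
  Position 7 ('a'): freq=3, skip
  Position 8 ('b'): freq=2, skip
  No unique character found => answer = -1

-1


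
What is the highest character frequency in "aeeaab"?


Input: aeeaab
Character counts:
  'a': 3
  'b': 1
  'e': 2
Maximum frequency: 3

3


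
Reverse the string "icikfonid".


Input: icikfonid
Reading characters right to left:
  Position 8: 'd'
  Position 7: 'i'
  Position 6: 'n'
  Position 5: 'o'
  Position 4: 'f'
  Position 3: 'k'
  Position 2: 'i'
  Position 1: 'c'
  Position 0: 'i'
Reversed: dinofkici

dinofkici


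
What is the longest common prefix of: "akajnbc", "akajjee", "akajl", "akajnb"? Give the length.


Words: akajnbc, akajjee, akajl, akajnb
  Position 0: all 'a' => match
  Position 1: all 'k' => match
  Position 2: all 'a' => match
  Position 3: all 'j' => match
  Position 4: ('n', 'j', 'l', 'n') => mismatch, stop
LCP = "akaj" (length 4)

4


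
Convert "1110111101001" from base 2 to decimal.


Input: "1110111101001" in base 2
Positional expansion:
  Digit '1' (value 1) x 2^12 = 4096
  Digit '1' (value 1) x 2^11 = 2048
  Digit '1' (value 1) x 2^10 = 1024
  Digit '0' (value 0) x 2^9 = 0
  Digit '1' (value 1) x 2^8 = 256
  Digit '1' (value 1) x 2^7 = 128
  Digit '1' (value 1) x 2^6 = 64
  Digit '1' (value 1) x 2^5 = 32
  Digit '0' (value 0) x 2^4 = 0
  Digit '1' (value 1) x 2^3 = 8
  Digit '0' (value 0) x 2^2 = 0
  Digit '0' (value 0) x 2^1 = 0
  Digit '1' (value 1) x 2^0 = 1
Sum = 7657

7657


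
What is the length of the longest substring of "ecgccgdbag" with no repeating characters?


Input: "ecgccgdbag"
Sliding window (track last position of each char):
  Position 0 ('e'): window [0,0] length 1 -- new best
  Position 1 ('c'): window [0,1] length 2 -- new best
  Position 2 ('g'): window [0,2] length 3 -- new best
  Position 3 ('c'): repeat (last at 1), move window start to 2
  Position 3 ('c'): window [2,3] length 2
  Position 4 ('c'): repeat (last at 3), move window start to 4
  Position 4 ('c'): window [4,4] length 1
  Position 5 ('g'): window [4,5] length 2
  Position 6 ('d'): window [4,6] length 3
  Position 7 ('b'): window [4,7] length 4 -- new best
  Position 8 ('a'): window [4,8] length 5 -- new best
  Position 9 ('g'): repeat (last at 5), move window start to 6
  Position 9 ('g'): window [6,9] length 4
Longest substring with no repeats: "cgdba" with length 5

5


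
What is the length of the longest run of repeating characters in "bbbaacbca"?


Input: "bbbaacbca"
Scanning for longest run:
  Position 1 ('b'): continues run of 'b', length=2
  Position 2 ('b'): continues run of 'b', length=3
  Position 3 ('a'): new char, reset run to 1
  Position 4 ('a'): continues run of 'a', length=2
  Position 5 ('c'): new char, reset run to 1
  Position 6 ('b'): new char, reset run to 1
  Position 7 ('c'): new char, reset run to 1
  Position 8 ('a'): new char, reset run to 1
Longest run: 'b' with length 3

3


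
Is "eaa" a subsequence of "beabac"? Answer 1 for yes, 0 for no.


Check if "eaa" is a subsequence of "beabac"
Greedy scan:
  Position 0 ('b'): no match needed
  Position 1 ('e'): matches sub[0] = 'e'
  Position 2 ('a'): matches sub[1] = 'a'
  Position 3 ('b'): no match needed
  Position 4 ('a'): matches sub[2] = 'a'
  Position 5 ('c'): no match needed
All 3 characters matched => is a subsequence

1


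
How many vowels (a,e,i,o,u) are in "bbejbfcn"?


Input: bbejbfcn
Checking each character:
  'b' at position 0: consonant
  'b' at position 1: consonant
  'e' at position 2: vowel (running total: 1)
  'j' at position 3: consonant
  'b' at position 4: consonant
  'f' at position 5: consonant
  'c' at position 6: consonant
  'n' at position 7: consonant
Total vowels: 1

1


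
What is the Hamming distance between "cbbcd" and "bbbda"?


Comparing "cbbcd" and "bbbda" position by position:
  Position 0: 'c' vs 'b' => differ
  Position 1: 'b' vs 'b' => same
  Position 2: 'b' vs 'b' => same
  Position 3: 'c' vs 'd' => differ
  Position 4: 'd' vs 'a' => differ
Total differences (Hamming distance): 3

3


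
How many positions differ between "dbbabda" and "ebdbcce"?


Comparing "dbbabda" and "ebdbcce" position by position:
  Position 0: 'd' vs 'e' => DIFFER
  Position 1: 'b' vs 'b' => same
  Position 2: 'b' vs 'd' => DIFFER
  Position 3: 'a' vs 'b' => DIFFER
  Position 4: 'b' vs 'c' => DIFFER
  Position 5: 'd' vs 'c' => DIFFER
  Position 6: 'a' vs 'e' => DIFFER
Positions that differ: 6

6


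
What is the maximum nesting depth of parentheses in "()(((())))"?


Input: "()(((())))"
Tracking depth:
  Position 0 '(': depth becomes 1
  Position 1 ')': depth becomes 0
  Position 2 '(': depth becomes 1
  Position 3 '(': depth becomes 2
  Position 4 '(': depth becomes 3
  Position 5 '(': depth becomes 4
  Position 6 ')': depth becomes 3
  Position 7 ')': depth becomes 2
  Position 8 ')': depth becomes 1
  Position 9 ')': depth becomes 0
Maximum depth reached: 4

4


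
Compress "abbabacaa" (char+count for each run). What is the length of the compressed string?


Input: abbabacaa
Runs:
  'a' x 1 => "a1"
  'b' x 2 => "b2"
  'a' x 1 => "a1"
  'b' x 1 => "b1"
  'a' x 1 => "a1"
  'c' x 1 => "c1"
  'a' x 2 => "a2"
Compressed: "a1b2a1b1a1c1a2"
Compressed length: 14

14


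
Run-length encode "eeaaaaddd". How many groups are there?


Input: eeaaaaddd
Scanning for consecutive runs:
  Group 1: 'e' x 2 (positions 0-1)
  Group 2: 'a' x 4 (positions 2-5)
  Group 3: 'd' x 3 (positions 6-8)
Total groups: 3

3


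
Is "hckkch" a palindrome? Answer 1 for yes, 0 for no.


Input: hckkch
Reversed: hckkch
  Compare pos 0 ('h') with pos 5 ('h'): match
  Compare pos 1 ('c') with pos 4 ('c'): match
  Compare pos 2 ('k') with pos 3 ('k'): match
Result: palindrome

1


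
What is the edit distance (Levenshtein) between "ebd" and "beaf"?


Computing edit distance: "ebd" -> "beaf"
DP table:
           b    e    a    f
      0    1    2    3    4
  e   1    1    1    2    3
  b   2    1    2    2    3
  d   3    2    2    3    3
Edit distance = dp[3][4] = 3

3


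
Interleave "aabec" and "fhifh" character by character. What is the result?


Interleaving "aabec" and "fhifh":
  Position 0: 'a' from first, 'f' from second => "af"
  Position 1: 'a' from first, 'h' from second => "ah"
  Position 2: 'b' from first, 'i' from second => "bi"
  Position 3: 'e' from first, 'f' from second => "ef"
  Position 4: 'c' from first, 'h' from second => "ch"
Result: afahbiefch

afahbiefch


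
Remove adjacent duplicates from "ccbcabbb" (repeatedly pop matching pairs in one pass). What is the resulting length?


Input: ccbcabbb
Stack-based adjacent duplicate removal:
  Read 'c': push. Stack: c
  Read 'c': matches stack top 'c' => pop. Stack: (empty)
  Read 'b': push. Stack: b
  Read 'c': push. Stack: bc
  Read 'a': push. Stack: bca
  Read 'b': push. Stack: bcab
  Read 'b': matches stack top 'b' => pop. Stack: bca
  Read 'b': push. Stack: bcab
Final stack: "bcab" (length 4)

4


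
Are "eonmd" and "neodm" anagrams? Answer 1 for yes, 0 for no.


Strings: "eonmd", "neodm"
Sorted first:  demno
Sorted second: demno
Sorted forms match => anagrams

1


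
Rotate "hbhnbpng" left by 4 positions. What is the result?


Input: "hbhnbpng", rotate left by 4
First 4 characters: "hbhn"
Remaining characters: "bpng"
Concatenate remaining + first: "bpng" + "hbhn" = "bpnghbhn"

bpnghbhn


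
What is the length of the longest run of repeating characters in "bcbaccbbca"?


Input: "bcbaccbbca"
Scanning for longest run:
  Position 1 ('c'): new char, reset run to 1
  Position 2 ('b'): new char, reset run to 1
  Position 3 ('a'): new char, reset run to 1
  Position 4 ('c'): new char, reset run to 1
  Position 5 ('c'): continues run of 'c', length=2
  Position 6 ('b'): new char, reset run to 1
  Position 7 ('b'): continues run of 'b', length=2
  Position 8 ('c'): new char, reset run to 1
  Position 9 ('a'): new char, reset run to 1
Longest run: 'c' with length 2

2


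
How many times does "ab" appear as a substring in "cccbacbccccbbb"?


Searching for "ab" in "cccbacbccccbbb"
Scanning each position:
  Position 0: "cc" => no
  Position 1: "cc" => no
  Position 2: "cb" => no
  Position 3: "ba" => no
  Position 4: "ac" => no
  Position 5: "cb" => no
  Position 6: "bc" => no
  Position 7: "cc" => no
  Position 8: "cc" => no
  Position 9: "cc" => no
  Position 10: "cb" => no
  Position 11: "bb" => no
  Position 12: "bb" => no
Total occurrences: 0

0


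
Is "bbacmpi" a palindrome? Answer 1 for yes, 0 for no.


Input: bbacmpi
Reversed: ipmcabb
  Compare pos 0 ('b') with pos 6 ('i'): MISMATCH
  Compare pos 1 ('b') with pos 5 ('p'): MISMATCH
  Compare pos 2 ('a') with pos 4 ('m'): MISMATCH
Result: not a palindrome

0


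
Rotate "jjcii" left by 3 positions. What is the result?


Input: "jjcii", rotate left by 3
First 3 characters: "jjc"
Remaining characters: "ii"
Concatenate remaining + first: "ii" + "jjc" = "iijjc"

iijjc


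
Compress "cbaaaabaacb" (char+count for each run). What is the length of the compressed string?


Input: cbaaaabaacb
Runs:
  'c' x 1 => "c1"
  'b' x 1 => "b1"
  'a' x 4 => "a4"
  'b' x 1 => "b1"
  'a' x 2 => "a2"
  'c' x 1 => "c1"
  'b' x 1 => "b1"
Compressed: "c1b1a4b1a2c1b1"
Compressed length: 14

14


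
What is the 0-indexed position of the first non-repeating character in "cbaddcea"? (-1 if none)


Input: cbaddcea
Character frequencies:
  'a': 2
  'b': 1
  'c': 2
  'd': 2
  'e': 1
Scanning left to right for freq == 1:
  Position 0 ('c'): freq=2, skip
  Position 1 ('b'): unique! => answer = 1

1


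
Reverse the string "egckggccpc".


Input: egckggccpc
Reading characters right to left:
  Position 9: 'c'
  Position 8: 'p'
  Position 7: 'c'
  Position 6: 'c'
  Position 5: 'g'
  Position 4: 'g'
  Position 3: 'k'
  Position 2: 'c'
  Position 1: 'g'
  Position 0: 'e'
Reversed: cpccggkcge

cpccggkcge


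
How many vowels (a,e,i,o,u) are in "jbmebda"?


Input: jbmebda
Checking each character:
  'j' at position 0: consonant
  'b' at position 1: consonant
  'm' at position 2: consonant
  'e' at position 3: vowel (running total: 1)
  'b' at position 4: consonant
  'd' at position 5: consonant
  'a' at position 6: vowel (running total: 2)
Total vowels: 2

2


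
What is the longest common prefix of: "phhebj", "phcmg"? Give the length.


Words: phhebj, phcmg
  Position 0: all 'p' => match
  Position 1: all 'h' => match
  Position 2: ('h', 'c') => mismatch, stop
LCP = "ph" (length 2)

2


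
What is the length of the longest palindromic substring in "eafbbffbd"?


Input: "eafbbffbd"
Checking substrings for palindromes:
  [2:6] "fbbf" (len 4) => palindrome
  [4:8] "bffb" (len 4) => palindrome
  [3:5] "bb" (len 2) => palindrome
  [5:7] "ff" (len 2) => palindrome
Longest palindromic substring: "fbbf" with length 4

4


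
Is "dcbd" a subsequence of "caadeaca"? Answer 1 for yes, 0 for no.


Check if "dcbd" is a subsequence of "caadeaca"
Greedy scan:
  Position 0 ('c'): no match needed
  Position 1 ('a'): no match needed
  Position 2 ('a'): no match needed
  Position 3 ('d'): matches sub[0] = 'd'
  Position 4 ('e'): no match needed
  Position 5 ('a'): no match needed
  Position 6 ('c'): matches sub[1] = 'c'
  Position 7 ('a'): no match needed
Only matched 2/4 characters => not a subsequence

0


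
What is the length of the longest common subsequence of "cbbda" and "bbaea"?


LCS of "cbbda" and "bbaea"
DP table:
           b    b    a    e    a
      0    0    0    0    0    0
  c   0    0    0    0    0    0
  b   0    1    1    1    1    1
  b   0    1    2    2    2    2
  d   0    1    2    2    2    2
  a   0    1    2    3    3    3
LCS length = dp[5][5] = 3

3


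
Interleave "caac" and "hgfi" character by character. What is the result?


Interleaving "caac" and "hgfi":
  Position 0: 'c' from first, 'h' from second => "ch"
  Position 1: 'a' from first, 'g' from second => "ag"
  Position 2: 'a' from first, 'f' from second => "af"
  Position 3: 'c' from first, 'i' from second => "ci"
Result: chagafci

chagafci


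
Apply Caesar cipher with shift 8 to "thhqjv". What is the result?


Caesar cipher: shift "thhqjv" by 8
  't' (pos 19) + 8 = pos 1 = 'b'
  'h' (pos 7) + 8 = pos 15 = 'p'
  'h' (pos 7) + 8 = pos 15 = 'p'
  'q' (pos 16) + 8 = pos 24 = 'y'
  'j' (pos 9) + 8 = pos 17 = 'r'
  'v' (pos 21) + 8 = pos 3 = 'd'
Result: bppyrd

bppyrd


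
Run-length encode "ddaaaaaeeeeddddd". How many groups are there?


Input: ddaaaaaeeeeddddd
Scanning for consecutive runs:
  Group 1: 'd' x 2 (positions 0-1)
  Group 2: 'a' x 5 (positions 2-6)
  Group 3: 'e' x 4 (positions 7-10)
  Group 4: 'd' x 5 (positions 11-15)
Total groups: 4

4


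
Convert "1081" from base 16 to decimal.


Input: "1081" in base 16
Positional expansion:
  Digit '1' (value 1) x 16^3 = 4096
  Digit '0' (value 0) x 16^2 = 0
  Digit '8' (value 8) x 16^1 = 128
  Digit '1' (value 1) x 16^0 = 1
Sum = 4225

4225


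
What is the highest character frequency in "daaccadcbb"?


Input: daaccadcbb
Character counts:
  'a': 3
  'b': 2
  'c': 3
  'd': 2
Maximum frequency: 3

3


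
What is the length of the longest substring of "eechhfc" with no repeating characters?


Input: "eechhfc"
Sliding window (track last position of each char):
  Position 0 ('e'): window [0,0] length 1 -- new best
  Position 1 ('e'): repeat (last at 0), move window start to 1
  Position 1 ('e'): window [1,1] length 1
  Position 2 ('c'): window [1,2] length 2 -- new best
  Position 3 ('h'): window [1,3] length 3 -- new best
  Position 4 ('h'): repeat (last at 3), move window start to 4
  Position 4 ('h'): window [4,4] length 1
  Position 5 ('f'): window [4,5] length 2
  Position 6 ('c'): window [4,6] length 3
Longest substring with no repeats: "ech" with length 3

3


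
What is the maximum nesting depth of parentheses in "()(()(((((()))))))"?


Input: "()(()(((((()))))))"
Tracking depth:
  Position 0 '(': depth becomes 1
  Position 1 ')': depth becomes 0
  Position 2 '(': depth becomes 1
  Position 3 '(': depth becomes 2
  Position 4 ')': depth becomes 1
  Position 5 '(': depth becomes 2
  Position 6 '(': depth becomes 3
  Position 7 '(': depth becomes 4
  Position 8 '(': depth becomes 5
  Position 9 '(': depth becomes 6
  Position 10 '(': depth becomes 7
  Position 11 ')': depth becomes 6
  Position 12 ')': depth becomes 5
  Position 13 ')': depth becomes 4
  Position 14 ')': depth becomes 3
  Position 15 ')': depth becomes 2
  Position 16 ')': depth becomes 1
  Position 17 ')': depth becomes 0
Maximum depth reached: 7

7


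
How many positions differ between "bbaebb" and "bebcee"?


Comparing "bbaebb" and "bebcee" position by position:
  Position 0: 'b' vs 'b' => same
  Position 1: 'b' vs 'e' => DIFFER
  Position 2: 'a' vs 'b' => DIFFER
  Position 3: 'e' vs 'c' => DIFFER
  Position 4: 'b' vs 'e' => DIFFER
  Position 5: 'b' vs 'e' => DIFFER
Positions that differ: 5

5


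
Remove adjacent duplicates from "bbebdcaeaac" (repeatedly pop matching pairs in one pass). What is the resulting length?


Input: bbebdcaeaac
Stack-based adjacent duplicate removal:
  Read 'b': push. Stack: b
  Read 'b': matches stack top 'b' => pop. Stack: (empty)
  Read 'e': push. Stack: e
  Read 'b': push. Stack: eb
  Read 'd': push. Stack: ebd
  Read 'c': push. Stack: ebdc
  Read 'a': push. Stack: ebdca
  Read 'e': push. Stack: ebdcae
  Read 'a': push. Stack: ebdcaea
  Read 'a': matches stack top 'a' => pop. Stack: ebdcae
  Read 'c': push. Stack: ebdcaec
Final stack: "ebdcaec" (length 7)

7


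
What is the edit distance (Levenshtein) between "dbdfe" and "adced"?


Computing edit distance: "dbdfe" -> "adced"
DP table:
           a    d    c    e    d
      0    1    2    3    4    5
  d   1    1    1    2    3    4
  b   2    2    2    2    3    4
  d   3    3    2    3    3    3
  f   4    4    3    3    4    4
  e   5    5    4    4    3    4
Edit distance = dp[5][5] = 4

4


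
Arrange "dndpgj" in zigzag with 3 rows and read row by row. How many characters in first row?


Zigzag "dndpgj" into 3 rows:
Placing characters:
  'd' => row 0
  'n' => row 1
  'd' => row 2
  'p' => row 1
  'g' => row 0
  'j' => row 1
Rows:
  Row 0: "dg"
  Row 1: "npj"
  Row 2: "d"
First row length: 2

2


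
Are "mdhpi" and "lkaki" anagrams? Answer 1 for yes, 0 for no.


Strings: "mdhpi", "lkaki"
Sorted first:  dhimp
Sorted second: aikkl
Differ at position 0: 'd' vs 'a' => not anagrams

0


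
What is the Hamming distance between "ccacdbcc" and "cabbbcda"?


Comparing "ccacdbcc" and "cabbbcda" position by position:
  Position 0: 'c' vs 'c' => same
  Position 1: 'c' vs 'a' => differ
  Position 2: 'a' vs 'b' => differ
  Position 3: 'c' vs 'b' => differ
  Position 4: 'd' vs 'b' => differ
  Position 5: 'b' vs 'c' => differ
  Position 6: 'c' vs 'd' => differ
  Position 7: 'c' vs 'a' => differ
Total differences (Hamming distance): 7

7


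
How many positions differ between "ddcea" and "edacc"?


Comparing "ddcea" and "edacc" position by position:
  Position 0: 'd' vs 'e' => DIFFER
  Position 1: 'd' vs 'd' => same
  Position 2: 'c' vs 'a' => DIFFER
  Position 3: 'e' vs 'c' => DIFFER
  Position 4: 'a' vs 'c' => DIFFER
Positions that differ: 4

4


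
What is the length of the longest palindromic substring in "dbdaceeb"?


Input: "dbdaceeb"
Checking substrings for palindromes:
  [0:3] "dbd" (len 3) => palindrome
  [5:7] "ee" (len 2) => palindrome
Longest palindromic substring: "dbd" with length 3

3


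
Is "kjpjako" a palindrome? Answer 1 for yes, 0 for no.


Input: kjpjako
Reversed: okajpjk
  Compare pos 0 ('k') with pos 6 ('o'): MISMATCH
  Compare pos 1 ('j') with pos 5 ('k'): MISMATCH
  Compare pos 2 ('p') with pos 4 ('a'): MISMATCH
Result: not a palindrome

0


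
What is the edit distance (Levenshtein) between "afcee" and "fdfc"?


Computing edit distance: "afcee" -> "fdfc"
DP table:
           f    d    f    c
      0    1    2    3    4
  a   1    1    2    3    4
  f   2    1    2    2    3
  c   3    2    2    3    2
  e   4    3    3    3    3
  e   5    4    4    4    4
Edit distance = dp[5][4] = 4

4


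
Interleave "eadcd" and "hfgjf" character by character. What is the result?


Interleaving "eadcd" and "hfgjf":
  Position 0: 'e' from first, 'h' from second => "eh"
  Position 1: 'a' from first, 'f' from second => "af"
  Position 2: 'd' from first, 'g' from second => "dg"
  Position 3: 'c' from first, 'j' from second => "cj"
  Position 4: 'd' from first, 'f' from second => "df"
Result: ehafdgcjdf

ehafdgcjdf


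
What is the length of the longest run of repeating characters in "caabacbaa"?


Input: "caabacbaa"
Scanning for longest run:
  Position 1 ('a'): new char, reset run to 1
  Position 2 ('a'): continues run of 'a', length=2
  Position 3 ('b'): new char, reset run to 1
  Position 4 ('a'): new char, reset run to 1
  Position 5 ('c'): new char, reset run to 1
  Position 6 ('b'): new char, reset run to 1
  Position 7 ('a'): new char, reset run to 1
  Position 8 ('a'): continues run of 'a', length=2
Longest run: 'a' with length 2

2


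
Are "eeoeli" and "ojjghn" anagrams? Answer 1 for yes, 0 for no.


Strings: "eeoeli", "ojjghn"
Sorted first:  eeeilo
Sorted second: ghjjno
Differ at position 0: 'e' vs 'g' => not anagrams

0


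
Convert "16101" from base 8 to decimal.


Input: "16101" in base 8
Positional expansion:
  Digit '1' (value 1) x 8^4 = 4096
  Digit '6' (value 6) x 8^3 = 3072
  Digit '1' (value 1) x 8^2 = 64
  Digit '0' (value 0) x 8^1 = 0
  Digit '1' (value 1) x 8^0 = 1
Sum = 7233

7233


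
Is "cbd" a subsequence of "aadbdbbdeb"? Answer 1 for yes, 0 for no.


Check if "cbd" is a subsequence of "aadbdbbdeb"
Greedy scan:
  Position 0 ('a'): no match needed
  Position 1 ('a'): no match needed
  Position 2 ('d'): no match needed
  Position 3 ('b'): no match needed
  Position 4 ('d'): no match needed
  Position 5 ('b'): no match needed
  Position 6 ('b'): no match needed
  Position 7 ('d'): no match needed
  Position 8 ('e'): no match needed
  Position 9 ('b'): no match needed
Only matched 0/3 characters => not a subsequence

0


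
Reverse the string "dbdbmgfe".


Input: dbdbmgfe
Reading characters right to left:
  Position 7: 'e'
  Position 6: 'f'
  Position 5: 'g'
  Position 4: 'm'
  Position 3: 'b'
  Position 2: 'd'
  Position 1: 'b'
  Position 0: 'd'
Reversed: efgmbdbd

efgmbdbd


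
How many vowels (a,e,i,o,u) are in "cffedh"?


Input: cffedh
Checking each character:
  'c' at position 0: consonant
  'f' at position 1: consonant
  'f' at position 2: consonant
  'e' at position 3: vowel (running total: 1)
  'd' at position 4: consonant
  'h' at position 5: consonant
Total vowels: 1

1


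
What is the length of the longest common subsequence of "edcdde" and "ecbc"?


LCS of "edcdde" and "ecbc"
DP table:
           e    c    b    c
      0    0    0    0    0
  e   0    1    1    1    1
  d   0    1    1    1    1
  c   0    1    2    2    2
  d   0    1    2    2    2
  d   0    1    2    2    2
  e   0    1    2    2    2
LCS length = dp[6][4] = 2

2


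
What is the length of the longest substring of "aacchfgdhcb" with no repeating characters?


Input: "aacchfgdhcb"
Sliding window (track last position of each char):
  Position 0 ('a'): window [0,0] length 1 -- new best
  Position 1 ('a'): repeat (last at 0), move window start to 1
  Position 1 ('a'): window [1,1] length 1
  Position 2 ('c'): window [1,2] length 2 -- new best
  Position 3 ('c'): repeat (last at 2), move window start to 3
  Position 3 ('c'): window [3,3] length 1
  Position 4 ('h'): window [3,4] length 2
  Position 5 ('f'): window [3,5] length 3 -- new best
  Position 6 ('g'): window [3,6] length 4 -- new best
  Position 7 ('d'): window [3,7] length 5 -- new best
  Position 8 ('h'): repeat (last at 4), move window start to 5
  Position 8 ('h'): window [5,8] length 4
  Position 9 ('c'): window [5,9] length 5
  Position 10 ('b'): window [5,10] length 6 -- new best
Longest substring with no repeats: "fgdhcb" with length 6

6


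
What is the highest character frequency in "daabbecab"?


Input: daabbecab
Character counts:
  'a': 3
  'b': 3
  'c': 1
  'd': 1
  'e': 1
Maximum frequency: 3

3


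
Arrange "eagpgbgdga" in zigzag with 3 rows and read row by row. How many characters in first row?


Zigzag "eagpgbgdga" into 3 rows:
Placing characters:
  'e' => row 0
  'a' => row 1
  'g' => row 2
  'p' => row 1
  'g' => row 0
  'b' => row 1
  'g' => row 2
  'd' => row 1
  'g' => row 0
  'a' => row 1
Rows:
  Row 0: "egg"
  Row 1: "apbda"
  Row 2: "gg"
First row length: 3

3


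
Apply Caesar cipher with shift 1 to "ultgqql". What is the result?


Caesar cipher: shift "ultgqql" by 1
  'u' (pos 20) + 1 = pos 21 = 'v'
  'l' (pos 11) + 1 = pos 12 = 'm'
  't' (pos 19) + 1 = pos 20 = 'u'
  'g' (pos 6) + 1 = pos 7 = 'h'
  'q' (pos 16) + 1 = pos 17 = 'r'
  'q' (pos 16) + 1 = pos 17 = 'r'
  'l' (pos 11) + 1 = pos 12 = 'm'
Result: vmuhrrm

vmuhrrm


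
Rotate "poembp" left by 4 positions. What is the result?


Input: "poembp", rotate left by 4
First 4 characters: "poem"
Remaining characters: "bp"
Concatenate remaining + first: "bp" + "poem" = "bppoem"

bppoem


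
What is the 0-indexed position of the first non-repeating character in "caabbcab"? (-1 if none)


Input: caabbcab
Character frequencies:
  'a': 3
  'b': 3
  'c': 2
Scanning left to right for freq == 1:
  Position 0 ('c'): freq=2, skip
  Position 1 ('a'): freq=3, skip
  Position 2 ('a'): freq=3, skip
  Position 3 ('b'): freq=3, skip
  Position 4 ('b'): freq=3, skip
  Position 5 ('c'): freq=2, skip
  Position 6 ('a'): freq=3, skip
  Position 7 ('b'): freq=3, skip
  No unique character found => answer = -1

-1


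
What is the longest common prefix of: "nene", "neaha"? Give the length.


Words: nene, neaha
  Position 0: all 'n' => match
  Position 1: all 'e' => match
  Position 2: ('n', 'a') => mismatch, stop
LCP = "ne" (length 2)

2


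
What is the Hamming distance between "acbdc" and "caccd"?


Comparing "acbdc" and "caccd" position by position:
  Position 0: 'a' vs 'c' => differ
  Position 1: 'c' vs 'a' => differ
  Position 2: 'b' vs 'c' => differ
  Position 3: 'd' vs 'c' => differ
  Position 4: 'c' vs 'd' => differ
Total differences (Hamming distance): 5

5


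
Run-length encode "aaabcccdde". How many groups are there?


Input: aaabcccdde
Scanning for consecutive runs:
  Group 1: 'a' x 3 (positions 0-2)
  Group 2: 'b' x 1 (positions 3-3)
  Group 3: 'c' x 3 (positions 4-6)
  Group 4: 'd' x 2 (positions 7-8)
  Group 5: 'e' x 1 (positions 9-9)
Total groups: 5

5


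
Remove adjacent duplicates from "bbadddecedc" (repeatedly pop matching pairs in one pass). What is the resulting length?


Input: bbadddecedc
Stack-based adjacent duplicate removal:
  Read 'b': push. Stack: b
  Read 'b': matches stack top 'b' => pop. Stack: (empty)
  Read 'a': push. Stack: a
  Read 'd': push. Stack: ad
  Read 'd': matches stack top 'd' => pop. Stack: a
  Read 'd': push. Stack: ad
  Read 'e': push. Stack: ade
  Read 'c': push. Stack: adec
  Read 'e': push. Stack: adece
  Read 'd': push. Stack: adeced
  Read 'c': push. Stack: adecedc
Final stack: "adecedc" (length 7)

7


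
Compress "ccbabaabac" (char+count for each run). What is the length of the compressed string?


Input: ccbabaabac
Runs:
  'c' x 2 => "c2"
  'b' x 1 => "b1"
  'a' x 1 => "a1"
  'b' x 1 => "b1"
  'a' x 2 => "a2"
  'b' x 1 => "b1"
  'a' x 1 => "a1"
  'c' x 1 => "c1"
Compressed: "c2b1a1b1a2b1a1c1"
Compressed length: 16

16


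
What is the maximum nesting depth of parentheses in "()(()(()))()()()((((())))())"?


Input: "()(()(()))()()()((((())))())"
Tracking depth:
  Position 0 '(': depth becomes 1
  Position 1 ')': depth becomes 0
  Position 2 '(': depth becomes 1
  Position 3 '(': depth becomes 2
  Position 4 ')': depth becomes 1
  Position 5 '(': depth becomes 2
  Position 6 '(': depth becomes 3
  Position 7 ')': depth becomes 2
  Position 8 ')': depth becomes 1
  Position 9 ')': depth becomes 0
  Position 10 '(': depth becomes 1
  Position 11 ')': depth becomes 0
  Position 12 '(': depth becomes 1
  Position 13 ')': depth becomes 0
  Position 14 '(': depth becomes 1
  Position 15 ')': depth becomes 0
  Position 16 '(': depth becomes 1
  Position 17 '(': depth becomes 2
  Position 18 '(': depth becomes 3
  Position 19 '(': depth becomes 4
  Position 20 '(': depth becomes 5
  Position 21 ')': depth becomes 4
  Position 22 ')': depth becomes 3
  Position 23 ')': depth becomes 2
  Position 24 ')': depth becomes 1
  Position 25 '(': depth becomes 2
  Position 26 ')': depth becomes 1
  Position 27 ')': depth becomes 0
Maximum depth reached: 5

5


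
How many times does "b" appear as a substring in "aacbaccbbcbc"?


Searching for "b" in "aacbaccbbcbc"
Scanning each position:
  Position 0: "a" => no
  Position 1: "a" => no
  Position 2: "c" => no
  Position 3: "b" => MATCH
  Position 4: "a" => no
  Position 5: "c" => no
  Position 6: "c" => no
  Position 7: "b" => MATCH
  Position 8: "b" => MATCH
  Position 9: "c" => no
  Position 10: "b" => MATCH
  Position 11: "c" => no
Total occurrences: 4

4


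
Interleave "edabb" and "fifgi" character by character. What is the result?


Interleaving "edabb" and "fifgi":
  Position 0: 'e' from first, 'f' from second => "ef"
  Position 1: 'd' from first, 'i' from second => "di"
  Position 2: 'a' from first, 'f' from second => "af"
  Position 3: 'b' from first, 'g' from second => "bg"
  Position 4: 'b' from first, 'i' from second => "bi"
Result: efdiafbgbi

efdiafbgbi


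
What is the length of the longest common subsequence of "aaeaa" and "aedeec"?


LCS of "aaeaa" and "aedeec"
DP table:
           a    e    d    e    e    c
      0    0    0    0    0    0    0
  a   0    1    1    1    1    1    1
  a   0    1    1    1    1    1    1
  e   0    1    2    2    2    2    2
  a   0    1    2    2    2    2    2
  a   0    1    2    2    2    2    2
LCS length = dp[5][6] = 2

2


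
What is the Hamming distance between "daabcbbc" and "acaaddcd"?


Comparing "daabcbbc" and "acaaddcd" position by position:
  Position 0: 'd' vs 'a' => differ
  Position 1: 'a' vs 'c' => differ
  Position 2: 'a' vs 'a' => same
  Position 3: 'b' vs 'a' => differ
  Position 4: 'c' vs 'd' => differ
  Position 5: 'b' vs 'd' => differ
  Position 6: 'b' vs 'c' => differ
  Position 7: 'c' vs 'd' => differ
Total differences (Hamming distance): 7

7


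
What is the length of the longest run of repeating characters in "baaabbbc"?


Input: "baaabbbc"
Scanning for longest run:
  Position 1 ('a'): new char, reset run to 1
  Position 2 ('a'): continues run of 'a', length=2
  Position 3 ('a'): continues run of 'a', length=3
  Position 4 ('b'): new char, reset run to 1
  Position 5 ('b'): continues run of 'b', length=2
  Position 6 ('b'): continues run of 'b', length=3
  Position 7 ('c'): new char, reset run to 1
Longest run: 'a' with length 3

3


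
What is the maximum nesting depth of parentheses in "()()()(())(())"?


Input: "()()()(())(())"
Tracking depth:
  Position 0 '(': depth becomes 1
  Position 1 ')': depth becomes 0
  Position 2 '(': depth becomes 1
  Position 3 ')': depth becomes 0
  Position 4 '(': depth becomes 1
  Position 5 ')': depth becomes 0
  Position 6 '(': depth becomes 1
  Position 7 '(': depth becomes 2
  Position 8 ')': depth becomes 1
  Position 9 ')': depth becomes 0
  Position 10 '(': depth becomes 1
  Position 11 '(': depth becomes 2
  Position 12 ')': depth becomes 1
  Position 13 ')': depth becomes 0
Maximum depth reached: 2

2


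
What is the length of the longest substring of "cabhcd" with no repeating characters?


Input: "cabhcd"
Sliding window (track last position of each char):
  Position 0 ('c'): window [0,0] length 1 -- new best
  Position 1 ('a'): window [0,1] length 2 -- new best
  Position 2 ('b'): window [0,2] length 3 -- new best
  Position 3 ('h'): window [0,3] length 4 -- new best
  Position 4 ('c'): repeat (last at 0), move window start to 1
  Position 4 ('c'): window [1,4] length 4
  Position 5 ('d'): window [1,5] length 5 -- new best
Longest substring with no repeats: "abhcd" with length 5

5


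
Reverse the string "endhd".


Input: endhd
Reading characters right to left:
  Position 4: 'd'
  Position 3: 'h'
  Position 2: 'd'
  Position 1: 'n'
  Position 0: 'e'
Reversed: dhdne

dhdne


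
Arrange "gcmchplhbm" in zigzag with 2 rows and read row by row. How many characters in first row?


Zigzag "gcmchplhbm" into 2 rows:
Placing characters:
  'g' => row 0
  'c' => row 1
  'm' => row 0
  'c' => row 1
  'h' => row 0
  'p' => row 1
  'l' => row 0
  'h' => row 1
  'b' => row 0
  'm' => row 1
Rows:
  Row 0: "gmhlb"
  Row 1: "ccphm"
First row length: 5

5


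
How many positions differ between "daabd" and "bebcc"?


Comparing "daabd" and "bebcc" position by position:
  Position 0: 'd' vs 'b' => DIFFER
  Position 1: 'a' vs 'e' => DIFFER
  Position 2: 'a' vs 'b' => DIFFER
  Position 3: 'b' vs 'c' => DIFFER
  Position 4: 'd' vs 'c' => DIFFER
Positions that differ: 5

5


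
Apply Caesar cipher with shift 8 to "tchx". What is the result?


Caesar cipher: shift "tchx" by 8
  't' (pos 19) + 8 = pos 1 = 'b'
  'c' (pos 2) + 8 = pos 10 = 'k'
  'h' (pos 7) + 8 = pos 15 = 'p'
  'x' (pos 23) + 8 = pos 5 = 'f'
Result: bkpf

bkpf


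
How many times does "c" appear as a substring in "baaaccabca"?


Searching for "c" in "baaaccabca"
Scanning each position:
  Position 0: "b" => no
  Position 1: "a" => no
  Position 2: "a" => no
  Position 3: "a" => no
  Position 4: "c" => MATCH
  Position 5: "c" => MATCH
  Position 6: "a" => no
  Position 7: "b" => no
  Position 8: "c" => MATCH
  Position 9: "a" => no
Total occurrences: 3

3


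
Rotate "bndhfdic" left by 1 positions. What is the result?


Input: "bndhfdic", rotate left by 1
First 1 characters: "b"
Remaining characters: "ndhfdic"
Concatenate remaining + first: "ndhfdic" + "b" = "ndhfdicb"

ndhfdicb


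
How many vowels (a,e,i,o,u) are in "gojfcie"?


Input: gojfcie
Checking each character:
  'g' at position 0: consonant
  'o' at position 1: vowel (running total: 1)
  'j' at position 2: consonant
  'f' at position 3: consonant
  'c' at position 4: consonant
  'i' at position 5: vowel (running total: 2)
  'e' at position 6: vowel (running total: 3)
Total vowels: 3

3


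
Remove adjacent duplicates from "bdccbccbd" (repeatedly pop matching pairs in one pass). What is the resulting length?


Input: bdccbccbd
Stack-based adjacent duplicate removal:
  Read 'b': push. Stack: b
  Read 'd': push. Stack: bd
  Read 'c': push. Stack: bdc
  Read 'c': matches stack top 'c' => pop. Stack: bd
  Read 'b': push. Stack: bdb
  Read 'c': push. Stack: bdbc
  Read 'c': matches stack top 'c' => pop. Stack: bdb
  Read 'b': matches stack top 'b' => pop. Stack: bd
  Read 'd': matches stack top 'd' => pop. Stack: b
Final stack: "b" (length 1)

1


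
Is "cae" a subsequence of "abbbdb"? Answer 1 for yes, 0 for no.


Check if "cae" is a subsequence of "abbbdb"
Greedy scan:
  Position 0 ('a'): no match needed
  Position 1 ('b'): no match needed
  Position 2 ('b'): no match needed
  Position 3 ('b'): no match needed
  Position 4 ('d'): no match needed
  Position 5 ('b'): no match needed
Only matched 0/3 characters => not a subsequence

0


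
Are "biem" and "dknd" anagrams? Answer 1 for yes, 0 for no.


Strings: "biem", "dknd"
Sorted first:  beim
Sorted second: ddkn
Differ at position 0: 'b' vs 'd' => not anagrams

0


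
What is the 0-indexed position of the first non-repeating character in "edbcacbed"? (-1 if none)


Input: edbcacbed
Character frequencies:
  'a': 1
  'b': 2
  'c': 2
  'd': 2
  'e': 2
Scanning left to right for freq == 1:
  Position 0 ('e'): freq=2, skip
  Position 1 ('d'): freq=2, skip
  Position 2 ('b'): freq=2, skip
  Position 3 ('c'): freq=2, skip
  Position 4 ('a'): unique! => answer = 4

4


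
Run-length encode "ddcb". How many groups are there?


Input: ddcb
Scanning for consecutive runs:
  Group 1: 'd' x 2 (positions 0-1)
  Group 2: 'c' x 1 (positions 2-2)
  Group 3: 'b' x 1 (positions 3-3)
Total groups: 3

3


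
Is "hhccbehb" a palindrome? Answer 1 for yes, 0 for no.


Input: hhccbehb
Reversed: bhebcchh
  Compare pos 0 ('h') with pos 7 ('b'): MISMATCH
  Compare pos 1 ('h') with pos 6 ('h'): match
  Compare pos 2 ('c') with pos 5 ('e'): MISMATCH
  Compare pos 3 ('c') with pos 4 ('b'): MISMATCH
Result: not a palindrome

0


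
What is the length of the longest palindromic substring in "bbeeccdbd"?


Input: "bbeeccdbd"
Checking substrings for palindromes:
  [6:9] "dbd" (len 3) => palindrome
  [0:2] "bb" (len 2) => palindrome
  [2:4] "ee" (len 2) => palindrome
  [4:6] "cc" (len 2) => palindrome
Longest palindromic substring: "dbd" with length 3

3


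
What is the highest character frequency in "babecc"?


Input: babecc
Character counts:
  'a': 1
  'b': 2
  'c': 2
  'e': 1
Maximum frequency: 2

2


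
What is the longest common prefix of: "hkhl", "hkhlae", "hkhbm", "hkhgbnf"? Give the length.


Words: hkhl, hkhlae, hkhbm, hkhgbnf
  Position 0: all 'h' => match
  Position 1: all 'k' => match
  Position 2: all 'h' => match
  Position 3: ('l', 'l', 'b', 'g') => mismatch, stop
LCP = "hkh" (length 3)

3


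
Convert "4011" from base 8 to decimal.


Input: "4011" in base 8
Positional expansion:
  Digit '4' (value 4) x 8^3 = 2048
  Digit '0' (value 0) x 8^2 = 0
  Digit '1' (value 1) x 8^1 = 8
  Digit '1' (value 1) x 8^0 = 1
Sum = 2057

2057


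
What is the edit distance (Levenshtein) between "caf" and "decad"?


Computing edit distance: "caf" -> "decad"
DP table:
           d    e    c    a    d
      0    1    2    3    4    5
  c   1    1    2    2    3    4
  a   2    2    2    3    2    3
  f   3    3    3    3    3    3
Edit distance = dp[3][5] = 3

3


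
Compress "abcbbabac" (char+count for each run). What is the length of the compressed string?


Input: abcbbabac
Runs:
  'a' x 1 => "a1"
  'b' x 1 => "b1"
  'c' x 1 => "c1"
  'b' x 2 => "b2"
  'a' x 1 => "a1"
  'b' x 1 => "b1"
  'a' x 1 => "a1"
  'c' x 1 => "c1"
Compressed: "a1b1c1b2a1b1a1c1"
Compressed length: 16

16


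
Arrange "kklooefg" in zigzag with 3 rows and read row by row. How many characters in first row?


Zigzag "kklooefg" into 3 rows:
Placing characters:
  'k' => row 0
  'k' => row 1
  'l' => row 2
  'o' => row 1
  'o' => row 0
  'e' => row 1
  'f' => row 2
  'g' => row 1
Rows:
  Row 0: "ko"
  Row 1: "koeg"
  Row 2: "lf"
First row length: 2

2
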